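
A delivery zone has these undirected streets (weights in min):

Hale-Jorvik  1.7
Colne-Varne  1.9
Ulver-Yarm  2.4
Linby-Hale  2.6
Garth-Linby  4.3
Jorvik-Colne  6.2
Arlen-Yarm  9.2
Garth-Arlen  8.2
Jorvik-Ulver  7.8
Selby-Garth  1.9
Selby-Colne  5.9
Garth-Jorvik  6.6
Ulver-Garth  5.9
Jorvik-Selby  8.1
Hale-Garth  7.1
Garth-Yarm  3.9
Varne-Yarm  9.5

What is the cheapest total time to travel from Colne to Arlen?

16 min

Candidate routes:
Colne–Selby–Garth–Arlen: 5.9+1.9+8.2 = 16
Colne–Selby–Garth–Yarm–Arlen: 5.9+1.9+3.9+9.2 = 20.9
Colne–Varne–Yarm–Arlen: 1.9+9.5+9.2 = 20.6
The minimum is 16 min via Colne–Selby–Garth–Arlen.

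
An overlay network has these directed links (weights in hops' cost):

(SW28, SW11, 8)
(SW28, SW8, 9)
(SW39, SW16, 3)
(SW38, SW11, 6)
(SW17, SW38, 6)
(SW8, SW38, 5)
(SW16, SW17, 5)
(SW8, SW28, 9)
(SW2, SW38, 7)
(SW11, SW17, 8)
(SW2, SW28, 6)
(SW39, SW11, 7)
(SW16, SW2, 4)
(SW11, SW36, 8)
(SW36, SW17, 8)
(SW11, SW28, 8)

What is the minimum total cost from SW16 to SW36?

Compare a few routes:
SW16 - SW2 - SW28 - SW11 - SW36: 4+6+8+8 = 26
SW16 - SW2 - SW38 - SW11 - SW36: 4+7+6+8 = 25
SW16 - SW2 - SW28 - SW8 - SW38 - SW11 - SW36: 4+6+9+5+6+8 = 38
Cheapest is SW16 - SW2 - SW38 - SW11 - SW36 at 25 hops' cost.

25 hops' cost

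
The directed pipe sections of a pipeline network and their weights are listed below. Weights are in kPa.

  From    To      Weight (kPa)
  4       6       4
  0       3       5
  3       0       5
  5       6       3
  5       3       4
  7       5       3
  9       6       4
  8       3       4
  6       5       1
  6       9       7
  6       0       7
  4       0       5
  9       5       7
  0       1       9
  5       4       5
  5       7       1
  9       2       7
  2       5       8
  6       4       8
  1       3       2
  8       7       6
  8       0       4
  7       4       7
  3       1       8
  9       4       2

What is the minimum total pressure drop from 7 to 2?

20 kPa

Shortest distances from 7:
7: 0
5: 3  (via 7)
6: 6  (via 5)
3: 7  (via 5)
4: 7  (via 7)
0: 12  (via 3)
9: 13  (via 6)
1: 15  (via 3)
2: 20  (via 9)
Shortest route: 7 → 5 → 6 → 9 → 2 = 20 kPa.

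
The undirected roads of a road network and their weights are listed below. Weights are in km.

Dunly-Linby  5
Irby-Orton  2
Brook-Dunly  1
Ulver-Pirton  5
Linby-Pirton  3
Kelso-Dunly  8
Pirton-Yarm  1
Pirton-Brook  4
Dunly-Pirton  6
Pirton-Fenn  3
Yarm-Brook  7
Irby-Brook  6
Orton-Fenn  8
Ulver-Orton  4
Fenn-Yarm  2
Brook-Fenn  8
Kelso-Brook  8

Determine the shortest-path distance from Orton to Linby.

Shortest distances from Orton:
Orton: 0
Irby: 2  (via Orton)
Ulver: 4  (via Orton)
Brook: 8  (via Irby)
Fenn: 8  (via Orton)
Dunly: 9  (via Brook)
Pirton: 9  (via Ulver)
Yarm: 10  (via Fenn)
Linby: 12  (via Pirton)
Shortest route: Orton → Ulver → Pirton → Linby = 12 km.

12 km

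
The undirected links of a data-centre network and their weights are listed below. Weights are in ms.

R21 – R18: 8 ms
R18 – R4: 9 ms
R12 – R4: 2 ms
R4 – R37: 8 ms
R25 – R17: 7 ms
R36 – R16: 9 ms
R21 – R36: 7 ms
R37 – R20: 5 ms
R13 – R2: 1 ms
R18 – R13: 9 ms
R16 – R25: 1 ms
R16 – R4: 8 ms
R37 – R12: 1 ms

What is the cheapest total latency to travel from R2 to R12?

Compare a few routes:
R2 → R13 → R18 → R21 → R36 → R16 → R4 → R12: 1+9+8+7+9+8+2 = 44
R2 → R13 → R18 → R4 → R37 → R12: 1+9+9+8+1 = 28
R2 → R13 → R18 → R4 → R12: 1+9+9+2 = 21
R2 → R13 → R18 → R21 → R36 → R16 → R4 → R37 → R12: 1+9+8+7+9+8+8+1 = 51
Cheapest is R2 → R13 → R18 → R4 → R12 at 21 ms.

21 ms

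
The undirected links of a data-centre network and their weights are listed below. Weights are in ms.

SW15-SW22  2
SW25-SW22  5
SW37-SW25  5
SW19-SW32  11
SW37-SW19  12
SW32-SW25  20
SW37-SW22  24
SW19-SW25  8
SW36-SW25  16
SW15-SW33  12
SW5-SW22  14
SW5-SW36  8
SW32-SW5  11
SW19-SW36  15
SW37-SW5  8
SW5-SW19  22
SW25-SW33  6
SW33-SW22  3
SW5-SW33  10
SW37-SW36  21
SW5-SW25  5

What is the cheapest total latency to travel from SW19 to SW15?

15 ms

Shortest distances from SW19:
SW19: 0
SW25: 8  (via SW19)
SW32: 11  (via SW19)
SW37: 12  (via SW19)
SW5: 13  (via SW25)
SW22: 13  (via SW25)
SW33: 14  (via SW25)
SW36: 15  (via SW19)
SW15: 15  (via SW22)
Shortest route: SW19 → SW25 → SW22 → SW15 = 15 ms.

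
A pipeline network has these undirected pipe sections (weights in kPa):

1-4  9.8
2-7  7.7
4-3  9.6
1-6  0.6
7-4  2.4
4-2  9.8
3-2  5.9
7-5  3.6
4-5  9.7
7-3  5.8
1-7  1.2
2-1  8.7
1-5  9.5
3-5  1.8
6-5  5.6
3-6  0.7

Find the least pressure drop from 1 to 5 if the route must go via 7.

4.8 kPa

Shortest 1→7: 1–7 = 1.2
Best 7 to 5: 7–5 costing 3.6
Total via 7: 1.2 + 3.6 = 4.8 kPa.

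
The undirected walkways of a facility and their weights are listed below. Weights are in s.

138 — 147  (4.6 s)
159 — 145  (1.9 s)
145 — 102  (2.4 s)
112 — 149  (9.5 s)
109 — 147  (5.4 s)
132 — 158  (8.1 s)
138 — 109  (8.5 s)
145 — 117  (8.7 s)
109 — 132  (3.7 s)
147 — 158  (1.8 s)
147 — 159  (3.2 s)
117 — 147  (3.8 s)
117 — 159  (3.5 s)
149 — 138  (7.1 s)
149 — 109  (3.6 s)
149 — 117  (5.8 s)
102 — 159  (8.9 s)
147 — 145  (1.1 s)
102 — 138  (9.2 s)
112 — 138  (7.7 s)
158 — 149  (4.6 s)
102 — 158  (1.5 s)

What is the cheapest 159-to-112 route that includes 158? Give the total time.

18.9 s

Shortest 159→158: 159–145–147–158 = 4.8
Best 158 to 112: 158–149–112 costing 14.1
Total via 158: 4.8 + 14.1 = 18.9 s.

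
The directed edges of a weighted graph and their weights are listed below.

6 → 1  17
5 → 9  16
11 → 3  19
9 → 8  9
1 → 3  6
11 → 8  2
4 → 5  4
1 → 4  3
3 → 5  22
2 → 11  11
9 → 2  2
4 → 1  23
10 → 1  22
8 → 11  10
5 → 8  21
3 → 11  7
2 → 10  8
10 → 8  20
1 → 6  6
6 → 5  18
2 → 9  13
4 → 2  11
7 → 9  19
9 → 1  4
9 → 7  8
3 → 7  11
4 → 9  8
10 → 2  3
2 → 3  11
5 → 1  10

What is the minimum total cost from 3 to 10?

Candidate routes:
3 - 7 - 9 - 2 - 10: 11+19+2+8 = 40
3 - 5 - 9 - 2 - 10: 22+16+2+8 = 48
Cheapest is 3 - 7 - 9 - 2 - 10 at 40.

40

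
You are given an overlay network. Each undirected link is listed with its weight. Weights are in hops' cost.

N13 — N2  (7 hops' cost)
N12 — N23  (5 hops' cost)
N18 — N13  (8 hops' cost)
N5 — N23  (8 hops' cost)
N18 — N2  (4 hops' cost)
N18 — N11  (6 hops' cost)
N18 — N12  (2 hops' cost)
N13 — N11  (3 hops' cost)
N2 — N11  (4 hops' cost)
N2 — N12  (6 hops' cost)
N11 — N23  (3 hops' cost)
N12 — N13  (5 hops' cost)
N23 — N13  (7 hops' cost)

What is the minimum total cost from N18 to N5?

Candidate routes:
N18 - N12 - N13 - N11 - N23 - N5: 2+5+3+3+8 = 21
N18 - N2 - N11 - N23 - N5: 4+4+3+8 = 19
N18 - N11 - N23 - N5: 6+3+8 = 17
N18 - N12 - N23 - N5: 2+5+8 = 15
The minimum is 15 hops' cost via N18 - N12 - N23 - N5.

15 hops' cost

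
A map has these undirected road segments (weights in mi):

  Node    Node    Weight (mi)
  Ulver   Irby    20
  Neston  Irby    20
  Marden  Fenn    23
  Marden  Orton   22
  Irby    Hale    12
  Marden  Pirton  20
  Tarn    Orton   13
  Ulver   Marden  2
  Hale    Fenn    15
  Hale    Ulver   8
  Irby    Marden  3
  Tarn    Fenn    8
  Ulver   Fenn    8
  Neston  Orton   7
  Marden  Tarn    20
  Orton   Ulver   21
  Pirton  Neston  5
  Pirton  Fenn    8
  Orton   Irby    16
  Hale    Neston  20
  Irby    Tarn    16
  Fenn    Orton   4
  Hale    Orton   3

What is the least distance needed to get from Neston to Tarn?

19 mi

Enumerating some paths:
Neston → Orton → Tarn: 7+13 = 20
Neston → Orton → Fenn → Tarn: 7+4+8 = 19
Cheapest is Neston → Orton → Fenn → Tarn at 19 mi.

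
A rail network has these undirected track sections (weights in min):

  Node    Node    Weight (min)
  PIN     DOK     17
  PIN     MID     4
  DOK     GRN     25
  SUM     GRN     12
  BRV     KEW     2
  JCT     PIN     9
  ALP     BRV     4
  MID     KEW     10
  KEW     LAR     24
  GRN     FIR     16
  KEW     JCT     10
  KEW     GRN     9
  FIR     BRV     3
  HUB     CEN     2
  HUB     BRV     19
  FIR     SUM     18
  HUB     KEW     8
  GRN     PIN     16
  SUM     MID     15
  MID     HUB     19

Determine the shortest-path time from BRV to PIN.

Compare a few routes:
BRV - KEW - MID - PIN: 2+10+4 = 16
BRV - KEW - JCT - PIN: 2+10+9 = 21
The minimum is 16 min via BRV - KEW - MID - PIN.

16 min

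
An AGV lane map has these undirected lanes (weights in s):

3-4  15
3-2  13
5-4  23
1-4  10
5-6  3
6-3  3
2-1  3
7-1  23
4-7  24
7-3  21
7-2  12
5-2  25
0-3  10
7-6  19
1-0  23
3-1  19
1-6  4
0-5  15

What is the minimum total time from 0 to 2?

20 s

Compare a few routes:
0–5–6–1–2: 15+3+4+3 = 25
0–3–2: 10+13 = 23
0–3–6–1–2: 10+3+4+3 = 20
The minimum is 20 s via 0–3–6–1–2.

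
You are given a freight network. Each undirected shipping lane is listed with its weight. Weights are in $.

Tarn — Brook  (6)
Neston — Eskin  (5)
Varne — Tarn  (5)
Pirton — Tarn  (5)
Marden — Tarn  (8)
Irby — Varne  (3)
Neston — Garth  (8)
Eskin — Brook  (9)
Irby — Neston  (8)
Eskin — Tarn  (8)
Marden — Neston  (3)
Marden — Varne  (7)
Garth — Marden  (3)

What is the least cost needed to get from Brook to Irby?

$14

Enumerating some paths:
Brook → Tarn → Marden → Varne → Irby: 6+8+7+3 = 24
Brook → Tarn → Varne → Irby: 6+5+3 = 14
Brook → Eskin → Neston → Irby: 9+5+8 = 22
Brook → Eskin → Tarn → Varne → Irby: 9+8+5+3 = 25
Cheapest is Brook → Tarn → Varne → Irby at $14.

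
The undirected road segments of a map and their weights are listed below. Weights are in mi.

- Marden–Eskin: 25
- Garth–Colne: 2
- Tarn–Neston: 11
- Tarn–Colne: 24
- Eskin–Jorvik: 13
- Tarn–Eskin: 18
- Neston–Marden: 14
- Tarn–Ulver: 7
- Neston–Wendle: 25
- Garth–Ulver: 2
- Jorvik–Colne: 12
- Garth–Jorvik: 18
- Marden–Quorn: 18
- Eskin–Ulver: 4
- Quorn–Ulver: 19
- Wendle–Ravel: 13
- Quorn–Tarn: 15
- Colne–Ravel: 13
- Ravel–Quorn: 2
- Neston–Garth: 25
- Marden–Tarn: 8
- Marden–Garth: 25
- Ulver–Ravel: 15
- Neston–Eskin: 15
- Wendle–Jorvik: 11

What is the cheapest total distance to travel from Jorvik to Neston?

Candidate routes:
Jorvik–Eskin–Neston: 13+15 = 28
Jorvik–Colne–Garth–Ulver–Tarn–Neston: 12+2+2+7+11 = 34
Cheapest is Jorvik–Eskin–Neston at 28 mi.

28 mi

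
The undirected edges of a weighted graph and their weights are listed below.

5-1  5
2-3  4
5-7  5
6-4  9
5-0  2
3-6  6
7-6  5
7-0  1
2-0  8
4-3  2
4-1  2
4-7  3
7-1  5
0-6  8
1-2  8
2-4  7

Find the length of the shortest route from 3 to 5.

Settle nodes by increasing distance from 3:
3: 0
4: 2  (via 3)
1: 4  (via 4)
2: 4  (via 3)
7: 5  (via 4)
0: 6  (via 7)
6: 6  (via 3)
5: 8  (via 0)
Shortest route: 3–4–7–0–5 = 8.

8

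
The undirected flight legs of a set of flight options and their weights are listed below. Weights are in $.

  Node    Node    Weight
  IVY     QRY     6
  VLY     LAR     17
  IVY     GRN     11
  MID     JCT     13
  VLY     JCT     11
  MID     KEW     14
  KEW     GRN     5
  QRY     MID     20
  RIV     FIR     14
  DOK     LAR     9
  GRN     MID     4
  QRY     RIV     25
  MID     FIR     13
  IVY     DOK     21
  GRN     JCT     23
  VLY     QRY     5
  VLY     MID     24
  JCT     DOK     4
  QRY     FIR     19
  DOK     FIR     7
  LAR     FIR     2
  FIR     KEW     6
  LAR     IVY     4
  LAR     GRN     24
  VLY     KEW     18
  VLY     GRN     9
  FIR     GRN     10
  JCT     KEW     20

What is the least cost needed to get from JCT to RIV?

$25

Candidate routes:
JCT - DOK - FIR - RIV: 4+7+14 = 25
JCT - DOK - LAR - FIR - RIV: 4+9+2+14 = 29
JCT - MID - FIR - RIV: 13+13+14 = 40
JCT - KEW - FIR - RIV: 20+6+14 = 40
Cheapest is JCT - DOK - FIR - RIV at $25.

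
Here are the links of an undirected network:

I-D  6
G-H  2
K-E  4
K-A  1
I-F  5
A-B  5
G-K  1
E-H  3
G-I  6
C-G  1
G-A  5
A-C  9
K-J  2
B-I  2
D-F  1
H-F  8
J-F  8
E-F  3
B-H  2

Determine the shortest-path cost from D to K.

8

Running Dijkstra from D:
D: 0
F: 1  (via D)
E: 4  (via F)
I: 6  (via D)
H: 7  (via E)
B: 8  (via I)
K: 8  (via E)
Shortest route: D–F–E–K = 8.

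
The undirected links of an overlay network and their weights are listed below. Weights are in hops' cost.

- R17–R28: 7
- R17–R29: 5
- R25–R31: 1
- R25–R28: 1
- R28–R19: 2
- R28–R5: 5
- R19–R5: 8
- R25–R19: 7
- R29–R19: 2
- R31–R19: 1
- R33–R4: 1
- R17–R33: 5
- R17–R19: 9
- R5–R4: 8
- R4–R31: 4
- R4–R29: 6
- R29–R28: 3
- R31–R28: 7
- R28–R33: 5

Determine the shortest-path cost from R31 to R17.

8 hops' cost

Shortest distances from R31:
R31: 0
R25: 1  (via R31)
R19: 1  (via R31)
R28: 2  (via R25)
R29: 3  (via R19)
R4: 4  (via R31)
R33: 5  (via R4)
R5: 7  (via R28)
R17: 8  (via R29)
Shortest route: R31 → R19 → R29 → R17 = 8 hops' cost.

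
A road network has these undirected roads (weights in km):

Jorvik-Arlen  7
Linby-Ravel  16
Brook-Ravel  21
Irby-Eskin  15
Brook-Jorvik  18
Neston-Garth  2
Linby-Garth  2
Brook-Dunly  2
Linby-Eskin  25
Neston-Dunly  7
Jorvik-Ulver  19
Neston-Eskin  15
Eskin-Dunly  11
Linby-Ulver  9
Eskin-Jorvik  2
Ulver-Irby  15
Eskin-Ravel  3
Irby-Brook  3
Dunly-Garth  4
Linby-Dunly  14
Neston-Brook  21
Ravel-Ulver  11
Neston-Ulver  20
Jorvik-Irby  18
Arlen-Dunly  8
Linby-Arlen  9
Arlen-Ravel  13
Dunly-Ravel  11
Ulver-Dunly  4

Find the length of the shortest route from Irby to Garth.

9 km

Shortest distances from Irby:
Irby: 0
Brook: 3  (via Irby)
Dunly: 5  (via Brook)
Garth: 9  (via Dunly)
Shortest route: Irby–Brook–Dunly–Garth = 9 km.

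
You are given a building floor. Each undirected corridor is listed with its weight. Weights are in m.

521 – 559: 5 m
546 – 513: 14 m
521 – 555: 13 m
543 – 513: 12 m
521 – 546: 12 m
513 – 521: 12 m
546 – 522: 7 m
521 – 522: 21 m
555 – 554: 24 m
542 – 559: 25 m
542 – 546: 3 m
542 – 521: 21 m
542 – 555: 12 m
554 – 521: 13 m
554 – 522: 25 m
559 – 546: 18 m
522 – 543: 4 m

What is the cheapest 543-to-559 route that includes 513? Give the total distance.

29 m

Best 543 to 513: 543 → 513 costing 12
Shortest 513→559: 513 → 521 → 559 = 17
Total via 513: 12 + 17 = 29 m.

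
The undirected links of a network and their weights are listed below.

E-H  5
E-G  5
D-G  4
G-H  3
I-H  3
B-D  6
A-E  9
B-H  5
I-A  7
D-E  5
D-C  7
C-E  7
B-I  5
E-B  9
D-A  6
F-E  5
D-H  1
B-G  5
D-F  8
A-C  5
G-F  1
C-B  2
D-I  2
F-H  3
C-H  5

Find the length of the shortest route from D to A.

Candidate routes:
D–H–C–A: 1+5+5 = 11
D–A: 6 = 6
D–I–A: 2+7 = 9
The minimum is 6 via D–A.

6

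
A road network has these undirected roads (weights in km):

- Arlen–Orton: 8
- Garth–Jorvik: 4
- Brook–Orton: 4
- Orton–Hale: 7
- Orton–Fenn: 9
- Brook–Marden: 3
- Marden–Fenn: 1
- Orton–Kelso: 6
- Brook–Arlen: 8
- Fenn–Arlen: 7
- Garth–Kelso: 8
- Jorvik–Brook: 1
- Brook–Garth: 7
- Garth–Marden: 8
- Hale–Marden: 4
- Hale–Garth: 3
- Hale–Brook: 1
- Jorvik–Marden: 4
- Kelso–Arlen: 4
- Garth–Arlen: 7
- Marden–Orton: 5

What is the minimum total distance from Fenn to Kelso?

11 km

Enumerating some paths:
Fenn → Marden → Orton → Kelso: 1+5+6 = 12
Fenn → Orton → Kelso: 9+6 = 15
Fenn → Arlen → Kelso: 7+4 = 11
Fenn → Marden → Brook → Orton → Kelso: 1+3+4+6 = 14
The minimum is 11 km via Fenn → Arlen → Kelso.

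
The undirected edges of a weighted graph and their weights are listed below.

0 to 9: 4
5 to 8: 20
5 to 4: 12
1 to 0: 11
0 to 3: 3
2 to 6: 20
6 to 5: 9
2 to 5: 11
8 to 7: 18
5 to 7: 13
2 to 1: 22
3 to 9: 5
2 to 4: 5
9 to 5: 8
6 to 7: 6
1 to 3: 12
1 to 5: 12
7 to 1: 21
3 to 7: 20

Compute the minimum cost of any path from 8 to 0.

32

Shortest distances from 8:
8: 0
7: 18  (via 8)
5: 20  (via 8)
6: 24  (via 7)
9: 28  (via 5)
2: 31  (via 5)
0: 32  (via 9)
Shortest route: 8 → 5 → 9 → 0 = 32.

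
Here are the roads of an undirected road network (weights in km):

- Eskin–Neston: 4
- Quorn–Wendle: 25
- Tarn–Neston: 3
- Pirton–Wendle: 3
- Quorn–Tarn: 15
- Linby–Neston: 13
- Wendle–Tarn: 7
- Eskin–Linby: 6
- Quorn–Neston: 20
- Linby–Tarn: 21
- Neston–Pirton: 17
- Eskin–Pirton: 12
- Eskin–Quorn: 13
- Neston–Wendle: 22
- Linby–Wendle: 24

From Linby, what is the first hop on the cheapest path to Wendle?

Candidate routes:
Linby - Eskin - Neston - Tarn - Wendle: 6+4+3+7 = 20
Linby - Eskin - Pirton - Wendle: 6+12+3 = 21
Cheapest is Linby - Eskin - Neston - Tarn - Wendle at 20 km.
So from Linby the first move is to Eskin.

Eskin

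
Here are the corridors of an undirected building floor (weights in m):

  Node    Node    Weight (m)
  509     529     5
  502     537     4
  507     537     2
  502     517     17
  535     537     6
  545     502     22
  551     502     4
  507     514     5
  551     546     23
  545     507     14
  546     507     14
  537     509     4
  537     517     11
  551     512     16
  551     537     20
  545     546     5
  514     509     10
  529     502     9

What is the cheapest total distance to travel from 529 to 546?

25 m

Candidate routes:
529–502–537–507–546: 9+4+2+14 = 29
529–509–537–507–546: 5+4+2+14 = 25
Cheapest is 529–509–537–507–546 at 25 m.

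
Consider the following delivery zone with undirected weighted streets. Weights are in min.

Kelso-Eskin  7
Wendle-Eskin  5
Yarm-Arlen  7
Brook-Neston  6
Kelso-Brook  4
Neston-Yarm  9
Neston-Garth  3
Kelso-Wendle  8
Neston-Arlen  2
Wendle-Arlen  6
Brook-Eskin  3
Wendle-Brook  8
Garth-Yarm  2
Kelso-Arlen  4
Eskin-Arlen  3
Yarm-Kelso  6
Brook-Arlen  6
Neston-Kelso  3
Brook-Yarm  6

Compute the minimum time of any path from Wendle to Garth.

11 min

Candidate routes:
Wendle → Eskin → Arlen → Neston → Garth: 5+3+2+3 = 13
Wendle → Arlen → Neston → Garth: 6+2+3 = 11
The minimum is 11 min via Wendle → Arlen → Neston → Garth.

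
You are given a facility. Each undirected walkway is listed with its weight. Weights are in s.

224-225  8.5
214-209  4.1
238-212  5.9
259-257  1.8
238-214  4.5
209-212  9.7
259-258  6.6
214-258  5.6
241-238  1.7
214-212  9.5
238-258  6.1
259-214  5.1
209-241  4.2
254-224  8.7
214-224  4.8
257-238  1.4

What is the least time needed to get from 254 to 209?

Settle nodes by increasing distance from 254:
254: 0
224: 8.7  (via 254)
214: 13.5  (via 224)
225: 17.2  (via 224)
209: 17.6  (via 214)
Shortest route: 254 → 224 → 214 → 209 = 17.6 s.

17.6 s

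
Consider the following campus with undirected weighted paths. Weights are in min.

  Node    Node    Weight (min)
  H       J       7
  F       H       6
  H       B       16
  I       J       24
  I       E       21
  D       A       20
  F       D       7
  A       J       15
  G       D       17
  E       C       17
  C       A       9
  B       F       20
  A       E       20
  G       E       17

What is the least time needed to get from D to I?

44 min

Running Dijkstra from D:
D: 0
F: 7  (via D)
H: 13  (via F)
G: 17  (via D)
A: 20  (via D)
J: 20  (via H)
B: 27  (via F)
C: 29  (via A)
E: 34  (via G)
I: 44  (via J)
Shortest route: D → F → H → J → I = 44 min.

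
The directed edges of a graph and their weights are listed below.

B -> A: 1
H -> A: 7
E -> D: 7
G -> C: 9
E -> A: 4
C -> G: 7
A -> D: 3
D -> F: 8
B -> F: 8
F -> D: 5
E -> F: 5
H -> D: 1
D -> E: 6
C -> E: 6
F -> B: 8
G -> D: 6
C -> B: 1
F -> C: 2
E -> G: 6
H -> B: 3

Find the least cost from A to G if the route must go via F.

Shortest A→F: A–D–F = 11
Best F to G: F–C–G costing 9
Total via F: 11 + 9 = 20.

20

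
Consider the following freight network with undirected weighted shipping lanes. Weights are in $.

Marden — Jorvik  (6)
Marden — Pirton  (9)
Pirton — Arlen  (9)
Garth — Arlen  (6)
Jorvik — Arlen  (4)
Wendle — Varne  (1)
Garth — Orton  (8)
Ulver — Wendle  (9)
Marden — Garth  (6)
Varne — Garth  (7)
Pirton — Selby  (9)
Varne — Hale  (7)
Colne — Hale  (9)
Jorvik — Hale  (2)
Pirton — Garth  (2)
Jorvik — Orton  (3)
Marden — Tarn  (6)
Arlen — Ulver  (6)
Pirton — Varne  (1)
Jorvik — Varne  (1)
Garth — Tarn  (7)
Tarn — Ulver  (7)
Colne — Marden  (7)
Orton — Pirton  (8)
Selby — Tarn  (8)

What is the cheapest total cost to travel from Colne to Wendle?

$13

Running Dijkstra from Colne:
Colne: 0
Marden: 7  (via Colne)
Hale: 9  (via Colne)
Jorvik: 11  (via Hale)
Varne: 12  (via Jorvik)
Tarn: 13  (via Marden)
Wendle: 13  (via Varne)
Shortest route: Colne–Hale–Jorvik–Varne–Wendle = $13.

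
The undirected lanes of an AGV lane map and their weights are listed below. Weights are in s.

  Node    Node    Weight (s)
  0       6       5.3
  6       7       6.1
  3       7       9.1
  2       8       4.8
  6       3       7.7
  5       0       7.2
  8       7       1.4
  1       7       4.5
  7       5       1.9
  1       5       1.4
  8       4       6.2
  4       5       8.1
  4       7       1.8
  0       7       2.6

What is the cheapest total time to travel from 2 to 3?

Running Dijkstra from 2:
2: 0
8: 4.8  (via 2)
7: 6.2  (via 8)
4: 8  (via 7)
5: 8.1  (via 7)
0: 8.8  (via 7)
1: 9.5  (via 5)
6: 12.3  (via 7)
3: 15.3  (via 7)
Shortest route: 2–8–7–3 = 15.3 s.

15.3 s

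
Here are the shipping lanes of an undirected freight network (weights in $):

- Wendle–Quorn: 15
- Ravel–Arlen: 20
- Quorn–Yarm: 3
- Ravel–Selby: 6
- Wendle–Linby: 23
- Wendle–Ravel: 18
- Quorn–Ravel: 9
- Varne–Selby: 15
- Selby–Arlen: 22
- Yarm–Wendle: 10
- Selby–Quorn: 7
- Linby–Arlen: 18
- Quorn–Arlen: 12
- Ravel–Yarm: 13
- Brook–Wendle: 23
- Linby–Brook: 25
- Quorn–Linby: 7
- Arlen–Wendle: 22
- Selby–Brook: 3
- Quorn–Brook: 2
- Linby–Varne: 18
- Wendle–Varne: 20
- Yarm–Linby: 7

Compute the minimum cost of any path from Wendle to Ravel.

Candidate routes:
Wendle - Yarm - Quorn - Ravel: 10+3+9 = 22
Wendle - Ravel: 18 = 18
Cheapest is Wendle - Ravel at $18.

$18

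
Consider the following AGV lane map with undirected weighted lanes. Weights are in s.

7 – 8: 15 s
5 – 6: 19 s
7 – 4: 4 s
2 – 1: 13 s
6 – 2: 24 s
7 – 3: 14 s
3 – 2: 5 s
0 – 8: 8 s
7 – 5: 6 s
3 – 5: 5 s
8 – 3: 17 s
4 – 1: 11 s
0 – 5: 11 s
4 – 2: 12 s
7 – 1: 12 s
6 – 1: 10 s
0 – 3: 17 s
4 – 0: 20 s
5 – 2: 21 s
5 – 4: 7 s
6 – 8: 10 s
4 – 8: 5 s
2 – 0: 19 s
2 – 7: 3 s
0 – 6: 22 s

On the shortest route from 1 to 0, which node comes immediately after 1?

Candidate routes:
1 → 4 → 8 → 0: 11+5+8 = 24
1 → 6 → 8 → 0: 10+10+8 = 28
The minimum is 24 s via 1 → 4 → 8 → 0.
So from 1 the first move is to 4.

4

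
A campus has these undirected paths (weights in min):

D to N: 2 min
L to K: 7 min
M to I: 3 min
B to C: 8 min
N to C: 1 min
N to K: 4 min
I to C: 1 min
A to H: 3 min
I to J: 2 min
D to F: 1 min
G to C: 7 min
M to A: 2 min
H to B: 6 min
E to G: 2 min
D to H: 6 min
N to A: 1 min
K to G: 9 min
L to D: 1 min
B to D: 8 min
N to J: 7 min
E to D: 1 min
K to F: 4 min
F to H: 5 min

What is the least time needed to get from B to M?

11 min

Settle nodes by increasing distance from B:
B: 0
H: 6  (via B)
C: 8  (via B)
D: 8  (via B)
A: 9  (via H)
E: 9  (via D)
F: 9  (via D)
I: 9  (via C)
L: 9  (via D)
N: 9  (via C)
G: 11  (via E)
J: 11  (via I)
M: 11  (via A)
Shortest route: B → H → A → M = 11 min.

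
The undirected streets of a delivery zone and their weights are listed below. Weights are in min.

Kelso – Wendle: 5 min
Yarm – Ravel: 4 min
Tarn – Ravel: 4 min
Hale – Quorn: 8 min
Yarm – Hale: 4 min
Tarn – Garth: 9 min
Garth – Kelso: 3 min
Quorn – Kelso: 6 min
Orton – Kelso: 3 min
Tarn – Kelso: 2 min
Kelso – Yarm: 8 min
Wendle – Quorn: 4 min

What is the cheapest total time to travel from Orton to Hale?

15 min

Shortest distances from Orton:
Orton: 0
Kelso: 3  (via Orton)
Tarn: 5  (via Kelso)
Garth: 6  (via Kelso)
Wendle: 8  (via Kelso)
Ravel: 9  (via Tarn)
Quorn: 9  (via Kelso)
Yarm: 11  (via Kelso)
Hale: 15  (via Yarm)
Shortest route: Orton → Kelso → Yarm → Hale = 15 min.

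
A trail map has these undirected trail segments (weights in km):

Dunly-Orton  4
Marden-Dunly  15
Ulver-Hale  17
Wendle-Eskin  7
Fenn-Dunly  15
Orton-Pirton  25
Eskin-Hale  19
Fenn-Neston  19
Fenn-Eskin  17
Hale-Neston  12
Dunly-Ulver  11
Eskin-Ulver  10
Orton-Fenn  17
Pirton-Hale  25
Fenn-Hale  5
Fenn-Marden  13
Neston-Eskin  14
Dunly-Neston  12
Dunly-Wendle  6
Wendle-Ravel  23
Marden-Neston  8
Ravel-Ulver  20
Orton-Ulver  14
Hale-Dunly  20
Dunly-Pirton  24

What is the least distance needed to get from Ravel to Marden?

Shortest distances from Ravel:
Ravel: 0
Ulver: 20  (via Ravel)
Wendle: 23  (via Ravel)
Dunly: 29  (via Wendle)
Eskin: 30  (via Ulver)
Orton: 33  (via Dunly)
Hale: 37  (via Ulver)
Neston: 41  (via Dunly)
Fenn: 42  (via Hale)
Marden: 44  (via Dunly)
Shortest route: Ravel–Wendle–Dunly–Marden = 44 km.

44 km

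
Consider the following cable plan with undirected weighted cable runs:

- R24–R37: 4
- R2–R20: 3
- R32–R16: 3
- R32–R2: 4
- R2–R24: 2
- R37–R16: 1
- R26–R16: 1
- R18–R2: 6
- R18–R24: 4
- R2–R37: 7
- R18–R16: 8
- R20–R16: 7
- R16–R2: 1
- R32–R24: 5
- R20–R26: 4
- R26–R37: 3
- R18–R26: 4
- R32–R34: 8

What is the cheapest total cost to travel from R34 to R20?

Running Dijkstra from R34:
R34: 0
R32: 8  (via R34)
R16: 11  (via R32)
R26: 12  (via R16)
R37: 12  (via R16)
R2: 12  (via R32)
R24: 13  (via R32)
R20: 15  (via R2)
Shortest route: R34–R32–R2–R20 = 15.

15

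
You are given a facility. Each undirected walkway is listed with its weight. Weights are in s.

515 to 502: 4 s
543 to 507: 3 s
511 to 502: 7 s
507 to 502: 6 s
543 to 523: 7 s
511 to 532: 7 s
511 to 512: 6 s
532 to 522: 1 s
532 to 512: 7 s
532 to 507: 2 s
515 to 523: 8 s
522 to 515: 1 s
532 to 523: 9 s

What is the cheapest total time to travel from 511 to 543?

Candidate routes:
511 → 502 → 507 → 543: 7+6+3 = 16
511 → 532 → 507 → 543: 7+2+3 = 12
511 → 502 → 515 → 522 → 532 → 507 → 543: 7+4+1+1+2+3 = 18
Cheapest is 511 → 532 → 507 → 543 at 12 s.

12 s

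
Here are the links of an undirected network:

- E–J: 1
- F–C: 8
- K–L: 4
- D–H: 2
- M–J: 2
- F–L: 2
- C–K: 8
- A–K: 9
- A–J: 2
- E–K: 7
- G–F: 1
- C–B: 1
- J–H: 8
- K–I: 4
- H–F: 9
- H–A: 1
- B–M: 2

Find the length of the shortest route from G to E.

14

Candidate routes:
G - F - C - B - M - J - E: 1+8+1+2+2+1 = 15
G - F - L - K - E: 1+2+4+7 = 14
G - F - H - J - E: 1+9+8+1 = 19
G - F - L - K - A - J - E: 1+2+4+9+2+1 = 19
Cheapest is G - F - L - K - E at 14.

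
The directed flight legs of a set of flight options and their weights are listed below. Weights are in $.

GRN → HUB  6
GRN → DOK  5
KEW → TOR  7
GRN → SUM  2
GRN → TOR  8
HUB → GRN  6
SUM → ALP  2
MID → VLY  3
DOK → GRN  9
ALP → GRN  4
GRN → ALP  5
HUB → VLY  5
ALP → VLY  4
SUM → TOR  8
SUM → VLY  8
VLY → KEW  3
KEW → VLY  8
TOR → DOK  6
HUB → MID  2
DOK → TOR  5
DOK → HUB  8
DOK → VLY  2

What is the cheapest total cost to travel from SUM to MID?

Candidate routes:
SUM - ALP - GRN - HUB - MID: 2+4+6+2 = 14
SUM - ALP - GRN - DOK - HUB - MID: 2+4+5+8+2 = 21
Cheapest is SUM - ALP - GRN - HUB - MID at $14.

$14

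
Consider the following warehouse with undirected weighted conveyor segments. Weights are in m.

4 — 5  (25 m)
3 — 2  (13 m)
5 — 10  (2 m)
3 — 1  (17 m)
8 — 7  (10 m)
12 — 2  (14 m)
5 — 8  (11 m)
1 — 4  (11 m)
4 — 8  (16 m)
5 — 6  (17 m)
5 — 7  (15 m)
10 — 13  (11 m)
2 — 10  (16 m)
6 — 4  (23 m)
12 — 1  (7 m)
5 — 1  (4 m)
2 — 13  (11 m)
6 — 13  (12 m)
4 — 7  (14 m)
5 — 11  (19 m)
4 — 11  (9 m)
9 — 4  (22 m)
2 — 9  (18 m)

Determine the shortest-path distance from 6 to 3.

Shortest distances from 6:
6: 0
13: 12  (via 6)
5: 17  (via 6)
10: 19  (via 5)
1: 21  (via 5)
2: 23  (via 13)
4: 23  (via 6)
8: 28  (via 5)
12: 28  (via 1)
7: 32  (via 5)
11: 32  (via 4)
3: 36  (via 2)
Shortest route: 6 → 13 → 2 → 3 = 36 m.

36 m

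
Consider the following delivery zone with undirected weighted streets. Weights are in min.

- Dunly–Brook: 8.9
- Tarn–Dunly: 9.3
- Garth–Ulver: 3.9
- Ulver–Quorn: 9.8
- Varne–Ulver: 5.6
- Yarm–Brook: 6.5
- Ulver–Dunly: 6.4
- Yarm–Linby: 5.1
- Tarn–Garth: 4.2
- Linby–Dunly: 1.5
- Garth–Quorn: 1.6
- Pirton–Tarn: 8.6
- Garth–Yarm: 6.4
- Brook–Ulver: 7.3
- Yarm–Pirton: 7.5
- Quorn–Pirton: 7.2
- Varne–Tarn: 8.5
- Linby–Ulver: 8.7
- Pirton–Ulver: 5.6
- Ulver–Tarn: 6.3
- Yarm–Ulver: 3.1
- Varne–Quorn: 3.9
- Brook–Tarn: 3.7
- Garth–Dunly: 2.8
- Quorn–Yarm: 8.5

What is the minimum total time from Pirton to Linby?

12.6 min

Candidate routes:
Pirton - Quorn - Garth - Dunly - Linby: 7.2+1.6+2.8+1.5 = 13.1
Pirton - Yarm - Linby: 7.5+5.1 = 12.6
The minimum is 12.6 min via Pirton - Yarm - Linby.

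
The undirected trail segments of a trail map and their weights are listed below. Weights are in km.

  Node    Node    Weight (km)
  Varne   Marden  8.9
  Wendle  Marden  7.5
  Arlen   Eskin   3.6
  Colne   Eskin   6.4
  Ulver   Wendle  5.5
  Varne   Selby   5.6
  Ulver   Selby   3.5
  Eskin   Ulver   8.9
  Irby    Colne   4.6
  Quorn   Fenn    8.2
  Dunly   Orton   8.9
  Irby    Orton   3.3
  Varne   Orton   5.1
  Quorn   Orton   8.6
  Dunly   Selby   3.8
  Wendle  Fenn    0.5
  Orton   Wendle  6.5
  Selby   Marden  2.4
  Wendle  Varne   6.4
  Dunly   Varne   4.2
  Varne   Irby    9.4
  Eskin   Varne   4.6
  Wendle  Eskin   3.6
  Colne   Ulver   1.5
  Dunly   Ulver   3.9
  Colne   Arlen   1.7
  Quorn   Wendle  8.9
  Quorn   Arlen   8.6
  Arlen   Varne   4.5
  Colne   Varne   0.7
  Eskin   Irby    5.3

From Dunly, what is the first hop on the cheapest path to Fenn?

Compare a few routes:
Dunly–Ulver–Wendle–Fenn: 3.9+5.5+0.5 = 9.9
Dunly–Varne–Wendle–Fenn: 4.2+6.4+0.5 = 11.1
Dunly–Varne–Colne–Ulver–Wendle–Fenn: 4.2+0.7+1.5+5.5+0.5 = 12.4
The minimum is 9.9 km via Dunly–Ulver–Wendle–Fenn.
So from Dunly the first move is to Ulver.

Ulver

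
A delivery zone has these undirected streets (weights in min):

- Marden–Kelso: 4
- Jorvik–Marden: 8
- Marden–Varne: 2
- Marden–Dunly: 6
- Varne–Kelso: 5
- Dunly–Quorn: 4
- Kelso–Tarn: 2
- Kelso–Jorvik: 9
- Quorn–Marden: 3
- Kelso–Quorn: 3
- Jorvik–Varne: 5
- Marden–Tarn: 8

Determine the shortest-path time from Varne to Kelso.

5 min

Settle nodes by increasing distance from Varne:
Varne: 0
Marden: 2  (via Varne)
Jorvik: 5  (via Varne)
Quorn: 5  (via Marden)
Kelso: 5  (via Varne)
Shortest route: Varne → Kelso = 5 min.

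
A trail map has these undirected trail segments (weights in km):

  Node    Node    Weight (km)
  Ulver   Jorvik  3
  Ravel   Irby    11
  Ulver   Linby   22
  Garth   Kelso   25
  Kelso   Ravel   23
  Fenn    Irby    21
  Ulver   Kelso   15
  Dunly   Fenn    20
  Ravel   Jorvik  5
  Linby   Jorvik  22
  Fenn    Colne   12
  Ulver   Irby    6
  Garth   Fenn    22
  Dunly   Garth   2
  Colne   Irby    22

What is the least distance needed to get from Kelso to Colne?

Candidate routes:
Kelso–Ulver–Irby–Fenn–Colne: 15+6+21+12 = 54
Kelso–Ulver–Irby–Colne: 15+6+22 = 43
The minimum is 43 km via Kelso–Ulver–Irby–Colne.

43 km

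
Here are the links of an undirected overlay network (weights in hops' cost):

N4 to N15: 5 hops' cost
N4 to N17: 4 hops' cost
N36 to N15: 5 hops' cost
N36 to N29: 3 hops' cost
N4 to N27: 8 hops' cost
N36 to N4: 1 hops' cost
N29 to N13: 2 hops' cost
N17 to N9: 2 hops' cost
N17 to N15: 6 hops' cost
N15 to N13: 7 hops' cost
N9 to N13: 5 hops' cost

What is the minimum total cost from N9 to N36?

Shortest distances from N9:
N9: 0
N17: 2  (via N9)
N13: 5  (via N9)
N4: 6  (via N17)
N29: 7  (via N13)
N36: 7  (via N4)
Shortest route: N9 → N17 → N4 → N36 = 7 hops' cost.

7 hops' cost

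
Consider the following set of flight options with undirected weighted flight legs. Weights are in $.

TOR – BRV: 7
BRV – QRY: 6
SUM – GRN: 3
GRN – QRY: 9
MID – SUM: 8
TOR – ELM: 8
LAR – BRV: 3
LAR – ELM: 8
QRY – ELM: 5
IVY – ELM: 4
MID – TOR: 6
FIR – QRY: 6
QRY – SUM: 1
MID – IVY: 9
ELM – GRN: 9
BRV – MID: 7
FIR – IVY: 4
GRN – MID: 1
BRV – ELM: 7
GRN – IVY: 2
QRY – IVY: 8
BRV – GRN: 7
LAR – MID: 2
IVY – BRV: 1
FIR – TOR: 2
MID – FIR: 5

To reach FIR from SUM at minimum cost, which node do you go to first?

Candidate routes:
SUM–GRN–MID–FIR: 3+1+5 = 9
SUM–GRN–IVY–FIR: 3+2+4 = 9
SUM–QRY–FIR: 1+6 = 7
The minimum is $7 via SUM–QRY–FIR.
So from SUM the first move is to QRY.

QRY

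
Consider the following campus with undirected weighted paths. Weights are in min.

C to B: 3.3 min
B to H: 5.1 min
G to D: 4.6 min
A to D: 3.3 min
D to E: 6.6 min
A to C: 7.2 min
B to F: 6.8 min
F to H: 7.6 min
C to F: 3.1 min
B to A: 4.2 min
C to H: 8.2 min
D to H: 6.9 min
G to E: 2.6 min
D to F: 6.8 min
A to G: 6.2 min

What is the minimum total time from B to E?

Compare a few routes:
B - A - G - E: 4.2+6.2+2.6 = 13
B - A - D - E: 4.2+3.3+6.6 = 14.1
The minimum is 13 min via B - A - G - E.

13 min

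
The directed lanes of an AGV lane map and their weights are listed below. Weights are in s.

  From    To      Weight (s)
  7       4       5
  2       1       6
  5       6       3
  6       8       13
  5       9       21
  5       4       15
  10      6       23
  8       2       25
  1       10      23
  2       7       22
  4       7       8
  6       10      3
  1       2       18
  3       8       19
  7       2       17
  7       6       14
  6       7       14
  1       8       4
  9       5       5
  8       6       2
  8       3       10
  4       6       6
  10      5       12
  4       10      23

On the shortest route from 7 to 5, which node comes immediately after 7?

Enumerating some paths:
7–6–10–5: 14+3+12 = 29
7–4–6–10–5: 5+6+3+12 = 26
The minimum is 26 s via 7–4–6–10–5.
So from 7 the first move is to 4.

4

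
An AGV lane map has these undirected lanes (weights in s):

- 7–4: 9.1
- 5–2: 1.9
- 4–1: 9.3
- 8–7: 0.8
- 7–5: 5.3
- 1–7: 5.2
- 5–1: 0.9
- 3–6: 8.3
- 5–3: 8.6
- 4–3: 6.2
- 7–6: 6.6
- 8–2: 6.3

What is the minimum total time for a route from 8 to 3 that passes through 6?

Shortest 8→6: 8–7–6 = 7.4
Best 6 to 3: 6–3 costing 8.3
Total via 6: 7.4 + 8.3 = 15.7 s.

15.7 s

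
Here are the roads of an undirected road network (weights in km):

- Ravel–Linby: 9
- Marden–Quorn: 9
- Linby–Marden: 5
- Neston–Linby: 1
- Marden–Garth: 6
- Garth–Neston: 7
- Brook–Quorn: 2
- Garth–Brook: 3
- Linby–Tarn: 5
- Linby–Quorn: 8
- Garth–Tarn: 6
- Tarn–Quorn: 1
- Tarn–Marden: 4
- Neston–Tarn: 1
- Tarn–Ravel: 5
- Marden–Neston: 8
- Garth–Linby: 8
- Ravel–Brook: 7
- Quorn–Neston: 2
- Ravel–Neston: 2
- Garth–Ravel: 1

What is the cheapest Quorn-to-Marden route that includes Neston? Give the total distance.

Shortest Quorn→Neston: Quorn → Neston = 2
Shortest Neston→Marden: Neston → Tarn → Marden = 5
Total via Neston: 2 + 5 = 7 km.

7 km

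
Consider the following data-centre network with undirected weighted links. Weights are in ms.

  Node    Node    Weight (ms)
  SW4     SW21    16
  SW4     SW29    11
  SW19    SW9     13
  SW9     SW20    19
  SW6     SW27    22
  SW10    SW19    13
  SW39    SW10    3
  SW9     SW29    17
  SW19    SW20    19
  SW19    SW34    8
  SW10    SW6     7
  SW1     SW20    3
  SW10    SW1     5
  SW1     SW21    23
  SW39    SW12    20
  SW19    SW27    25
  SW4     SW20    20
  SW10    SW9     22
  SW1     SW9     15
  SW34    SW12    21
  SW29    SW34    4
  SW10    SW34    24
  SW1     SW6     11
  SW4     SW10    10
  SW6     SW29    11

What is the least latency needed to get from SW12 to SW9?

42 ms

Candidate routes:
SW12–SW34–SW29–SW9: 21+4+17 = 42
SW12–SW39–SW10–SW1–SW9: 20+3+5+15 = 43
Cheapest is SW12–SW34–SW29–SW9 at 42 ms.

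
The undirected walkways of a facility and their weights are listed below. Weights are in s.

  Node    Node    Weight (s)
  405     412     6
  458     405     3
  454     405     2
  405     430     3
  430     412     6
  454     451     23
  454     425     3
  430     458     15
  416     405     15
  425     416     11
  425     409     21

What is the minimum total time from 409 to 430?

Compare a few routes:
409 → 425 → 454 → 405 → 412 → 430: 21+3+2+6+6 = 38
409 → 425 → 454 → 405 → 430: 21+3+2+3 = 29
The minimum is 29 s via 409 → 425 → 454 → 405 → 430.

29 s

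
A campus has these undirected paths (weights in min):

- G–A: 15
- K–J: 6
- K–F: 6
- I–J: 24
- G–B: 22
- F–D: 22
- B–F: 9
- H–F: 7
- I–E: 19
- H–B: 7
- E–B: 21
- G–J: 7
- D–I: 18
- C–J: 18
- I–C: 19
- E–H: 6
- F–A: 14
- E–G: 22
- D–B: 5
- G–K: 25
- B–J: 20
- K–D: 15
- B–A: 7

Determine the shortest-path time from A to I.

Running Dijkstra from A:
A: 0
B: 7  (via A)
D: 12  (via B)
F: 14  (via A)
H: 14  (via B)
G: 15  (via A)
E: 20  (via H)
K: 20  (via F)
J: 22  (via G)
I: 30  (via D)
Shortest route: A–B–D–I = 30 min.

30 min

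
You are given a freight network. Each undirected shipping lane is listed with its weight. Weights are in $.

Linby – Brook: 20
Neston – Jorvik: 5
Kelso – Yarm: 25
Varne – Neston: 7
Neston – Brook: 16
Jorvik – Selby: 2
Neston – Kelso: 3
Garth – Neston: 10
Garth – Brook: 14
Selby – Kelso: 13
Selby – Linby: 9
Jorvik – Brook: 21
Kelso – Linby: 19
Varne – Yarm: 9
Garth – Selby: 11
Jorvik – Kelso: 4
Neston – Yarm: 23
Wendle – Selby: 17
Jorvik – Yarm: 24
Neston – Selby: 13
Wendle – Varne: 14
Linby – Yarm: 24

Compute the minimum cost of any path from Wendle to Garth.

$28

Running Dijkstra from Wendle:
Wendle: 0
Varne: 14  (via Wendle)
Selby: 17  (via Wendle)
Jorvik: 19  (via Selby)
Neston: 21  (via Varne)
Yarm: 23  (via Varne)
Kelso: 23  (via Jorvik)
Linby: 26  (via Selby)
Garth: 28  (via Selby)
Shortest route: Wendle → Selby → Garth = $28.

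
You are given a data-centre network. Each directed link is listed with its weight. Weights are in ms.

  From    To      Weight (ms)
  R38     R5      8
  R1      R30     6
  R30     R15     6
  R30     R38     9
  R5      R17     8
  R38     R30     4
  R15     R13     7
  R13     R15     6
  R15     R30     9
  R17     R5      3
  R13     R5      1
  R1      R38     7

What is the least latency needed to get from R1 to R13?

Settle nodes by increasing distance from R1:
R1: 0
R30: 6  (via R1)
R38: 7  (via R1)
R15: 12  (via R30)
R5: 15  (via R38)
R13: 19  (via R15)
Shortest route: R1–R30–R15–R13 = 19 ms.

19 ms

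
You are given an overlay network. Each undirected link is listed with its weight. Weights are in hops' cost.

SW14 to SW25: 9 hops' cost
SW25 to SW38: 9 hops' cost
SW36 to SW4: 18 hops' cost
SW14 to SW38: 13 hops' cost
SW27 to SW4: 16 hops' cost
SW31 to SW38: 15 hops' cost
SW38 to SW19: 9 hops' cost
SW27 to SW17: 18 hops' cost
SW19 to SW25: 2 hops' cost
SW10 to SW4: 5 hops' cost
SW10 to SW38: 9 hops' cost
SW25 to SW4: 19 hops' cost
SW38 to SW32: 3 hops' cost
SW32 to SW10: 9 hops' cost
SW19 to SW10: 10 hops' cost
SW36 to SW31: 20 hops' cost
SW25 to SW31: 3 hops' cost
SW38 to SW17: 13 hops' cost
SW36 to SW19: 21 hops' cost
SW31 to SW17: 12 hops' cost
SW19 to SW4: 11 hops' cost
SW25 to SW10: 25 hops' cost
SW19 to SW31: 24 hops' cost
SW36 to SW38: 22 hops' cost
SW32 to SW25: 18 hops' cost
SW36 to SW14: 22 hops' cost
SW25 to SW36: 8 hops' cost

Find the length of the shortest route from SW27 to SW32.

Settle nodes by increasing distance from SW27:
SW27: 0
SW4: 16  (via SW27)
SW17: 18  (via SW27)
SW10: 21  (via SW4)
SW19: 27  (via SW4)
SW25: 29  (via SW19)
SW38: 30  (via SW10)
SW32: 30  (via SW10)
Shortest route: SW27 → SW4 → SW10 → SW32 = 30 hops' cost.

30 hops' cost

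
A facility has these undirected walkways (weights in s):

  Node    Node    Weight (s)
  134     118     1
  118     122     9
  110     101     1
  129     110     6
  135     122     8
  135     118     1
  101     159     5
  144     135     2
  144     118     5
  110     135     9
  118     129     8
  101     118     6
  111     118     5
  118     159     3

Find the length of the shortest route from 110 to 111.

Running Dijkstra from 110:
110: 0
101: 1  (via 110)
129: 6  (via 110)
159: 6  (via 101)
118: 7  (via 101)
134: 8  (via 118)
135: 8  (via 118)
144: 10  (via 135)
111: 12  (via 118)
Shortest route: 110 → 101 → 118 → 111 = 12 s.

12 s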